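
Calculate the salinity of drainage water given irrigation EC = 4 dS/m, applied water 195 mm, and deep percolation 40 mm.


EC_dw = EC_iw * D_iw / D_dw
EC_dw = 4 * 195 / 40
EC_dw = 780 / 40

19.5000 dS/m


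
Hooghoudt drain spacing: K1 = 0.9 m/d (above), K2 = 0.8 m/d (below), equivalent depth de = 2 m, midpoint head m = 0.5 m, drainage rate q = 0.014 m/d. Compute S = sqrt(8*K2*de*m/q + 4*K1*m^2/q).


S^2 = 8*K2*de*m/q + 4*K1*m^2/q
S^2 = 8*0.8*2*0.5/0.014 + 4*0.9*0.5^2/0.014
S = sqrt(521.4286)

22.8348 m


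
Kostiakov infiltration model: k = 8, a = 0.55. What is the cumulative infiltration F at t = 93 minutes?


F = k * t^a = 8 * 93^0.55
F = 8 * 12.096664

96.7733 mm


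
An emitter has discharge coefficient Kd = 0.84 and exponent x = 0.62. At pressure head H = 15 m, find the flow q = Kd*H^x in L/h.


q = Kd * H^x = 0.84 * 15^0.62 = 0.84 * 5.360146

4.5025 L/h


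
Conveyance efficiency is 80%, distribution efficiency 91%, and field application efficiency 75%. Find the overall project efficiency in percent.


Ec = 0.8, Eb = 0.91, Ea = 0.75
E = 0.8 * 0.91 * 0.75 * 100 = 54.6000%

54.6000 %


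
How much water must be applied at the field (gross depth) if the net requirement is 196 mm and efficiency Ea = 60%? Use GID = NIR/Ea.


Ea = 60% = 0.6
GID = NIR / Ea = 196 / 0.6 = 326.6667 mm

326.6667 mm


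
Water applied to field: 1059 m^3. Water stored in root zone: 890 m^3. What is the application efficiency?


Ea = V_root / V_field * 100 = 890 / 1059 * 100 = 84.0415%

84.0415 %


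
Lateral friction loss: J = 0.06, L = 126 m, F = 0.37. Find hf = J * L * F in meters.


hf = J * L * F = 0.06 * 126 * 0.37 = 2.7972 m

2.7972 m


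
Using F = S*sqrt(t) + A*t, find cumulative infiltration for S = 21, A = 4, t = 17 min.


F = S*sqrt(t) + A*t
F = 21*sqrt(17) + 4*17
F = 21*4.123106 + 68

154.5852 mm


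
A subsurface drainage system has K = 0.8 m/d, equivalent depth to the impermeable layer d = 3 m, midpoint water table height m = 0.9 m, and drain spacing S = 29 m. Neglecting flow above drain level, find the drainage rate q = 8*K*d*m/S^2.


q = 8*K*d*m/S^2
q = 8*0.8*3*0.9/29^2
q = 17.2800 / 841

0.0205 m/d


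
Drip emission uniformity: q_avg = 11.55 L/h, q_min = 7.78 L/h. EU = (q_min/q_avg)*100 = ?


EU = (q_min/q_avg)*100 = (7.78/11.55)*100 = 67.3593%

67.3593 %


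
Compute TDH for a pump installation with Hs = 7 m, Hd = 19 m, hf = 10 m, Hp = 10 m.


TDH = Hs + Hd + hf + Hp = 7 + 19 + 10 + 10 = 46

46 m


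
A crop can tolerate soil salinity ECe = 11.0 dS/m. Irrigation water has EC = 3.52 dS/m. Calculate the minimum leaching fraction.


LR = ECiw / (5*ECe - ECiw)
LR = 3.52 / (5*11.0 - 3.52)
LR = 3.52 / 51.4800

0.0684


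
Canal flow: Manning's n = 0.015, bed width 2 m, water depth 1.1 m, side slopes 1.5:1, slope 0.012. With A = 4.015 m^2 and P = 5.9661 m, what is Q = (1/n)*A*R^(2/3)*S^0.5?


R = A/P = 4.015/5.9661 = 0.672969
Q = (1/0.015) * 4.015 * 0.672969^(2/3) * 0.012^0.5

22.5172 m^3/s


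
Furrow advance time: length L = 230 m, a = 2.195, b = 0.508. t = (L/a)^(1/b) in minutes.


t = (L/a)^(1/b)
t = (230/2.195)^(1/0.508)
t = 104.783599^(1/0.508)

9483.2093 min


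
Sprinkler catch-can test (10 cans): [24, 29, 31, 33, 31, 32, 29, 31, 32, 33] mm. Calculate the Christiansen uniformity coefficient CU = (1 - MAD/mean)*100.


mean = 30.500000 mm
MAD = 1.900000 mm
CU = (1 - 1.900000/30.500000)*100

93.7705 %


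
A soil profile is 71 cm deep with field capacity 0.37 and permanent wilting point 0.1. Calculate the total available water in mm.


AWC = (FC - PWP) * d * 10
AWC = (0.37 - 0.1) * 71 * 10
AWC = 0.2700 * 71 * 10

191.7000 mm


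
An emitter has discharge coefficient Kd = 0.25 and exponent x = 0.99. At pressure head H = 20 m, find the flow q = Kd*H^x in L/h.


q = Kd * H^x = 0.25 * 20^0.99 = 0.25 * 19.409739

4.8524 L/h


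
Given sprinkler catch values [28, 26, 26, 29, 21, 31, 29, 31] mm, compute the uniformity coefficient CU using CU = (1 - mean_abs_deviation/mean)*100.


mean = 27.625000 mm
MAD = 2.468750 mm
CU = (1 - 2.468750/27.625000)*100

91.0633 %


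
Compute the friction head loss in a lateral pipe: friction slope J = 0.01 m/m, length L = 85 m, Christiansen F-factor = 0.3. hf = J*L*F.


hf = J * L * F = 0.01 * 85 * 0.3 = 0.2550 m

0.2550 m


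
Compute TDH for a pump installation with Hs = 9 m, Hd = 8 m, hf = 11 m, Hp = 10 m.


TDH = Hs + Hd + hf + Hp = 9 + 8 + 11 + 10 = 38

38 m


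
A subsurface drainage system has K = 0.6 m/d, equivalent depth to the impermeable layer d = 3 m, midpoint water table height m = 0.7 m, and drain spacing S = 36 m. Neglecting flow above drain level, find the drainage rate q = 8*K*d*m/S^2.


q = 8*K*d*m/S^2
q = 8*0.6*3*0.7/36^2
q = 10.0800 / 1296

0.0078 m/d


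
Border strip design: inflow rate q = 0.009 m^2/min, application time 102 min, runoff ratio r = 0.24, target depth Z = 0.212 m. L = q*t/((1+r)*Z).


L = q*t/((1+r)*Z)
L = 0.009*102/((1+0.24)*0.212)
L = 0.918/0.26288

3.4921 m


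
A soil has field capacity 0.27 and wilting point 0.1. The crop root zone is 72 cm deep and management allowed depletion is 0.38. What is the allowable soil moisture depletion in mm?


SMD = (FC - PWP) * d * MAD * 10
SMD = (0.27 - 0.1) * 72 * 0.38 * 10
SMD = 0.1700 * 72 * 0.38 * 10

46.5120 mm


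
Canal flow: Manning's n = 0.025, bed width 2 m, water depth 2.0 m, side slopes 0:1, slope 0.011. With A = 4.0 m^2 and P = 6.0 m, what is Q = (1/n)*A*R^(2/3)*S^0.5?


R = A/P = 4.0/6.0 = 0.666667
Q = (1/0.025) * 4.0 * 0.666667^(2/3) * 0.011^0.5

12.8063 m^3/s


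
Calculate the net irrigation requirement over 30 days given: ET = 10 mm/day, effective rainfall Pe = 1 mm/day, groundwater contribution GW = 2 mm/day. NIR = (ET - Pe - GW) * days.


Daily deficit = ET - Pe - GW = 10 - 1 - 2 = 7 mm/day
NIR = 7 * 30 = 210 mm

210.0000 mm


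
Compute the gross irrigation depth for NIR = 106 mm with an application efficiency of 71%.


Ea = 71% = 0.71
GID = NIR / Ea = 106 / 0.71 = 149.2958 mm

149.2958 mm


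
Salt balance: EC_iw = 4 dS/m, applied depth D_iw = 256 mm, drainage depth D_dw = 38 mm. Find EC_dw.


EC_dw = EC_iw * D_iw / D_dw
EC_dw = 4 * 256 / 38
EC_dw = 1024 / 38

26.9474 dS/m


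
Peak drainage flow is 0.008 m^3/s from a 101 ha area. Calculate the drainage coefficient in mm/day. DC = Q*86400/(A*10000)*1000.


DC = Q * 86400 / (A * 10000) * 1000
DC = 0.008 * 86400 / (101 * 10000) * 1000
DC = 691200.0000 / 1010000

0.6844 mm/day


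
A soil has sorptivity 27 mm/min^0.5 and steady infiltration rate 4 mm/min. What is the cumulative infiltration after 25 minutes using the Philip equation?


F = S*sqrt(t) + A*t
F = 27*sqrt(25) + 4*25
F = 27*5.000000 + 100

235.0000 mm


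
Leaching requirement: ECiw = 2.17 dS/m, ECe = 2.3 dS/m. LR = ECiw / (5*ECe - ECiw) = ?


LR = ECiw / (5*ECe - ECiw)
LR = 2.17 / (5*2.3 - 2.17)
LR = 2.17 / 9.3300

0.2326


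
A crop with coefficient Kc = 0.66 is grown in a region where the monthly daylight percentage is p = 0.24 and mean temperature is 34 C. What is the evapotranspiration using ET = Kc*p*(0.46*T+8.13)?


ET = Kc * p * (0.46*T + 8.13)
ET = 0.66 * 0.24 * (0.46*34 + 8.13)
ET = 0.66 * 0.24 * 23.7700

3.7652 mm/day


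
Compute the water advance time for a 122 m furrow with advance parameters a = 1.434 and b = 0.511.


t = (L/a)^(1/b)
t = (122/1.434)^(1/0.511)
t = 85.076709^(1/0.511)

5977.7471 min


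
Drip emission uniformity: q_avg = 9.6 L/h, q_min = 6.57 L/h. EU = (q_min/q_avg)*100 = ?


EU = (q_min/q_avg)*100 = (6.57/9.6)*100 = 68.4375%

68.4375 %


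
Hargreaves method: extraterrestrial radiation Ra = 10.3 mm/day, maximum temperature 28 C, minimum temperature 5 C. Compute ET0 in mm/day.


Tmean = (Tmax + Tmin)/2 = (28 + 5)/2 = 16.5
ET0 = 0.0023 * 10.3 * (16.5 + 17.8) * sqrt(28 - 5)
ET0 = 0.0023 * 10.3 * 34.3 * 4.795832

3.8969 mm/day


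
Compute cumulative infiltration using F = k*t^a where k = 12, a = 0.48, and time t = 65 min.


F = k * t^a = 12 * 65^0.48
F = 12 * 7.416490

88.9979 mm


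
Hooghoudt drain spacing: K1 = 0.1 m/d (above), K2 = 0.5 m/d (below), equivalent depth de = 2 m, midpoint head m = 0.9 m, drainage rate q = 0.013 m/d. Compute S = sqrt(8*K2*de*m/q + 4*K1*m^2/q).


S^2 = 8*K2*de*m/q + 4*K1*m^2/q
S^2 = 8*0.5*2*0.9/0.013 + 4*0.1*0.9^2/0.013
S = sqrt(578.7692)

24.0576 m


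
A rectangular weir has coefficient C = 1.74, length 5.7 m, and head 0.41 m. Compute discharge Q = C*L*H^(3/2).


Q = C * L * H^(3/2) = 1.74 * 5.7 * 0.41^1.5 = 1.74 * 5.7 * 0.262528

2.6038 m^3/s


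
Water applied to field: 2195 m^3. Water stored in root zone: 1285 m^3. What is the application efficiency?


Ea = V_root / V_field * 100 = 1285 / 2195 * 100 = 58.5421%

58.5421 %


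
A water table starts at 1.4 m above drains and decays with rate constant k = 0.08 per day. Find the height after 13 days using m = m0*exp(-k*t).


m = m0 * exp(-k*t)
m = 1.4 * exp(-0.08 * 13)
m = 1.4 * exp(-1.0400)

0.4948 m


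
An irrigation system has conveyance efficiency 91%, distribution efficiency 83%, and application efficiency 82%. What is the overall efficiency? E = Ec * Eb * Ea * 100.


Ec = 0.91, Eb = 0.83, Ea = 0.82
E = 0.91 * 0.83 * 0.82 * 100 = 61.9346%

61.9346 %


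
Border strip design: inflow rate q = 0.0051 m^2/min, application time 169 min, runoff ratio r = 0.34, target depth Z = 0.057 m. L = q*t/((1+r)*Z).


L = q*t/((1+r)*Z)
L = 0.0051*169/((1+0.34)*0.057)
L = 0.8619/0.07638

11.2844 m


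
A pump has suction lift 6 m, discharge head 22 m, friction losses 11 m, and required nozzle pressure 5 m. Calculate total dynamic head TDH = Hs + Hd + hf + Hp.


TDH = Hs + Hd + hf + Hp = 6 + 22 + 11 + 5 = 44

44 m


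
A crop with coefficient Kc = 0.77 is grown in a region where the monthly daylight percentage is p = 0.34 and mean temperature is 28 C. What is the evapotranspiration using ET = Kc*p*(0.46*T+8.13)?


ET = Kc * p * (0.46*T + 8.13)
ET = 0.77 * 0.34 * (0.46*28 + 8.13)
ET = 0.77 * 0.34 * 21.0100

5.5004 mm/day


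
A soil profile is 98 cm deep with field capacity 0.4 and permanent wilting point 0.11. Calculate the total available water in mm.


AWC = (FC - PWP) * d * 10
AWC = (0.4 - 0.11) * 98 * 10
AWC = 0.2900 * 98 * 10

284.2000 mm


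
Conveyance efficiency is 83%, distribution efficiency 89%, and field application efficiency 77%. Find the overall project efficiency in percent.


Ec = 0.83, Eb = 0.89, Ea = 0.77
E = 0.83 * 0.89 * 0.77 * 100 = 56.8799%

56.8799 %


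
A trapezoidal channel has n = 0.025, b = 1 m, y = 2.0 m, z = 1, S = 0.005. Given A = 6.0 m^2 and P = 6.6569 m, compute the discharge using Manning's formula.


R = A/P = 6.0/6.6569 = 0.901320
Q = (1/0.025) * 6.0 * 0.901320^(2/3) * 0.005^0.5

15.8349 m^3/s


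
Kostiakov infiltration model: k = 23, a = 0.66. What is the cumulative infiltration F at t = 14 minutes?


F = k * t^a = 23 * 14^0.66
F = 23 * 5.707481

131.2721 mm


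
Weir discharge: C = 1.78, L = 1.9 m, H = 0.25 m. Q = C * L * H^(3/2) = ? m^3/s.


Q = C * L * H^(3/2) = 1.78 * 1.9 * 0.25^1.5 = 1.78 * 1.9 * 0.125000

0.4227 m^3/s


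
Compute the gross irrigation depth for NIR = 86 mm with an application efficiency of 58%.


Ea = 58% = 0.58
GID = NIR / Ea = 86 / 0.58 = 148.2759 mm

148.2759 mm


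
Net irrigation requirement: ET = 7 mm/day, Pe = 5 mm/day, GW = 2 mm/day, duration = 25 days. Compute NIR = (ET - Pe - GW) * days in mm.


Daily deficit = ET - Pe - GW = 7 - 5 - 2 = 0 mm/day
NIR = 0 * 25 = 0 mm

0 mm


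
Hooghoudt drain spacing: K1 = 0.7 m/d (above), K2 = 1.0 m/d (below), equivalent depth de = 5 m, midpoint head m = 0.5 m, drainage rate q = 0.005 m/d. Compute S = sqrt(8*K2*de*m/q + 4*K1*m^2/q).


S^2 = 8*K2*de*m/q + 4*K1*m^2/q
S^2 = 8*1.0*5*0.5/0.005 + 4*0.7*0.5^2/0.005
S = sqrt(4140.0000)

64.3428 m


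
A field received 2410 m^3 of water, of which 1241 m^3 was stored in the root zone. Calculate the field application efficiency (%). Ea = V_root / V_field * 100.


Ea = V_root / V_field * 100 = 1241 / 2410 * 100 = 51.4938%

51.4938 %


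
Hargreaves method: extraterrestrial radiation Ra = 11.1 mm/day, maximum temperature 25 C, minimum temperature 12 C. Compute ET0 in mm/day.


Tmean = (Tmax + Tmin)/2 = (25 + 12)/2 = 18.5
ET0 = 0.0023 * 11.1 * (18.5 + 17.8) * sqrt(25 - 12)
ET0 = 0.0023 * 11.1 * 36.3 * 3.605551

3.3414 mm/day


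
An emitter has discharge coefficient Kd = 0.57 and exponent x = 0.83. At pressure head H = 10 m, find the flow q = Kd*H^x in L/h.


q = Kd * H^x = 0.57 * 10^0.83 = 0.57 * 6.760830

3.8537 L/h


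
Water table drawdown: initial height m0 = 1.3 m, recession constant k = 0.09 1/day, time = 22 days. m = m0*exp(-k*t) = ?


m = m0 * exp(-k*t)
m = 1.3 * exp(-0.09 * 22)
m = 1.3 * exp(-1.9800)

0.1795 m


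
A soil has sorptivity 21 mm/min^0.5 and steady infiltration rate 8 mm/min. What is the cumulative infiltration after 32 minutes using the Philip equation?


F = S*sqrt(t) + A*t
F = 21*sqrt(32) + 8*32
F = 21*5.656854 + 256

374.7939 mm


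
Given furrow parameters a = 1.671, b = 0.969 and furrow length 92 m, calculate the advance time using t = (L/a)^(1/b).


t = (L/a)^(1/b)
t = (92/1.671)^(1/0.969)
t = 55.056852^(1/0.969)

62.5897 min


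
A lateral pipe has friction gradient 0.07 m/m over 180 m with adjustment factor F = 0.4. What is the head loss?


hf = J * L * F = 0.07 * 180 * 0.4 = 5.0400 m

5.0400 m


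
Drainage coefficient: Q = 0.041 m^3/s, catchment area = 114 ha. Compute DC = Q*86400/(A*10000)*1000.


DC = Q * 86400 / (A * 10000) * 1000
DC = 0.041 * 86400 / (114 * 10000) * 1000
DC = 3542400.0000 / 1140000

3.1074 mm/day


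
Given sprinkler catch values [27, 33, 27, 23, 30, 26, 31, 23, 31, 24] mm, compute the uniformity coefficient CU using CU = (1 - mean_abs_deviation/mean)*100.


mean = 27.500000 mm
MAD = 3.000000 mm
CU = (1 - 3.000000/27.500000)*100

89.0909 %


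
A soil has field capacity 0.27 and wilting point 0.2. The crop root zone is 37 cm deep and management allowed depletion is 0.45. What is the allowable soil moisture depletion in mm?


SMD = (FC - PWP) * d * MAD * 10
SMD = (0.27 - 0.2) * 37 * 0.45 * 10
SMD = 0.0700 * 37 * 0.45 * 10

11.6550 mm


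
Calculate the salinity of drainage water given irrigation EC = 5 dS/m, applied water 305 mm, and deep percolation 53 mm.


EC_dw = EC_iw * D_iw / D_dw
EC_dw = 5 * 305 / 53
EC_dw = 1525 / 53

28.7736 dS/m


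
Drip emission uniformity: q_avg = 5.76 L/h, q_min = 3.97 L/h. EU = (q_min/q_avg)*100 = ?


EU = (q_min/q_avg)*100 = (3.97/5.76)*100 = 68.9236%

68.9236 %


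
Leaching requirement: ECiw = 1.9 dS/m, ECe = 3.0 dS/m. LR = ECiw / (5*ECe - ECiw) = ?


LR = ECiw / (5*ECe - ECiw)
LR = 1.9 / (5*3.0 - 1.9)
LR = 1.9 / 13.1000

0.1450


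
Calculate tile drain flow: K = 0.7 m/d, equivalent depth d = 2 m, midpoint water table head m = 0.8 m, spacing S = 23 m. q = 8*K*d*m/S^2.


q = 8*K*d*m/S^2
q = 8*0.7*2*0.8/23^2
q = 8.9600 / 529

0.0169 m/d


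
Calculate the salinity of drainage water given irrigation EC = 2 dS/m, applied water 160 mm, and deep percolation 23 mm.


EC_dw = EC_iw * D_iw / D_dw
EC_dw = 2 * 160 / 23
EC_dw = 320 / 23

13.9130 dS/m


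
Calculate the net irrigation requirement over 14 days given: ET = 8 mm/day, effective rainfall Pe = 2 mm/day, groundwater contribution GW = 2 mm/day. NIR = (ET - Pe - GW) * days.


Daily deficit = ET - Pe - GW = 8 - 2 - 2 = 4 mm/day
NIR = 4 * 14 = 56 mm

56.0000 mm


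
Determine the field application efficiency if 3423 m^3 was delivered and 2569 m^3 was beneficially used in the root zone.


Ea = V_root / V_field * 100 = 2569 / 3423 * 100 = 75.0511%

75.0511 %


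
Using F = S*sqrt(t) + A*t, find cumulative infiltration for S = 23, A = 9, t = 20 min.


F = S*sqrt(t) + A*t
F = 23*sqrt(20) + 9*20
F = 23*4.472136 + 180

282.8591 mm


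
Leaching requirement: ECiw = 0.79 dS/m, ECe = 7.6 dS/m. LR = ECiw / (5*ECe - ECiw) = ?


LR = ECiw / (5*ECe - ECiw)
LR = 0.79 / (5*7.6 - 0.79)
LR = 0.79 / 37.2100

0.0212


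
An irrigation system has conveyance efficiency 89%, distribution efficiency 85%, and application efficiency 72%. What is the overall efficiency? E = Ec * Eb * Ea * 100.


Ec = 0.89, Eb = 0.85, Ea = 0.72
E = 0.89 * 0.85 * 0.72 * 100 = 54.4680%

54.4680 %


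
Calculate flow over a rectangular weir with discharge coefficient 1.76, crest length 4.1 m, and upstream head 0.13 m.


Q = C * L * H^(3/2) = 1.76 * 4.1 * 0.13^1.5 = 1.76 * 4.1 * 0.046872

0.3382 m^3/s


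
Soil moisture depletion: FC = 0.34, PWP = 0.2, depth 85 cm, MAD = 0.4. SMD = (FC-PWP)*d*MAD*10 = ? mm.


SMD = (FC - PWP) * d * MAD * 10
SMD = (0.34 - 0.2) * 85 * 0.4 * 10
SMD = 0.1400 * 85 * 0.4 * 10

47.6000 mm


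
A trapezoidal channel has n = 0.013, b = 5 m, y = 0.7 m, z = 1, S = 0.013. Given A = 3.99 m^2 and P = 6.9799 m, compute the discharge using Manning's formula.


R = A/P = 3.99/6.9799 = 0.571641
Q = (1/0.013) * 3.99 * 0.571641^(2/3) * 0.013^0.5

24.1037 m^3/s


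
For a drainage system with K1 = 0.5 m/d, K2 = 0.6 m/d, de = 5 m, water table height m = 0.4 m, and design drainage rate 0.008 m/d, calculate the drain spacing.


S^2 = 8*K2*de*m/q + 4*K1*m^2/q
S^2 = 8*0.6*5*0.4/0.008 + 4*0.5*0.4^2/0.008
S = sqrt(1240.0000)

35.2136 m


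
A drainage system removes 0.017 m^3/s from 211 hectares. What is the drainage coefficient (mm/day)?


DC = Q * 86400 / (A * 10000) * 1000
DC = 0.017 * 86400 / (211 * 10000) * 1000
DC = 1468800.0000 / 2110000

0.6961 mm/day


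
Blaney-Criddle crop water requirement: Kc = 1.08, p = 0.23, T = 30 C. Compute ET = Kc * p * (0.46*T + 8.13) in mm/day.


ET = Kc * p * (0.46*T + 8.13)
ET = 1.08 * 0.23 * (0.46*30 + 8.13)
ET = 1.08 * 0.23 * 21.9300

5.4474 mm/day


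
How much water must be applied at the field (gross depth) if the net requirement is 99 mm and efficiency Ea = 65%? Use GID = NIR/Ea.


Ea = 65% = 0.65
GID = NIR / Ea = 99 / 0.65 = 152.3077 mm

152.3077 mm


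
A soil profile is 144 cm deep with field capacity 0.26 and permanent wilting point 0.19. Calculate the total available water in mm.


AWC = (FC - PWP) * d * 10
AWC = (0.26 - 0.19) * 144 * 10
AWC = 0.0700 * 144 * 10

100.8000 mm


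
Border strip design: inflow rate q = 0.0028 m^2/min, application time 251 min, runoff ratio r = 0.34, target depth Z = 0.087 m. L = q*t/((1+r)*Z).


L = q*t/((1+r)*Z)
L = 0.0028*251/((1+0.34)*0.087)
L = 0.7028/0.11658

6.0285 m


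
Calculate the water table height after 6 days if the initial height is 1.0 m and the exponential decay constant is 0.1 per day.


m = m0 * exp(-k*t)
m = 1.0 * exp(-0.1 * 6)
m = 1.0 * exp(-0.6000)

0.5488 m


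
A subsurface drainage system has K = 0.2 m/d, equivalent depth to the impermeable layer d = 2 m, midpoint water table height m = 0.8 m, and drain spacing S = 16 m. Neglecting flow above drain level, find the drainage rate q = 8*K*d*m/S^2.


q = 8*K*d*m/S^2
q = 8*0.2*2*0.8/16^2
q = 2.5600 / 256

0.0100 m/d


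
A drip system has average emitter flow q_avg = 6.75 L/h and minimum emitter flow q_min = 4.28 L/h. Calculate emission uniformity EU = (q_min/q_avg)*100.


EU = (q_min/q_avg)*100 = (4.28/6.75)*100 = 63.4074%

63.4074 %


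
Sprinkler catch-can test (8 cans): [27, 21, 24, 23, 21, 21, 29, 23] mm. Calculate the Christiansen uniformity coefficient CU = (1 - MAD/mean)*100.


mean = 23.625000 mm
MAD = 2.281250 mm
CU = (1 - 2.281250/23.625000)*100

90.3439 %


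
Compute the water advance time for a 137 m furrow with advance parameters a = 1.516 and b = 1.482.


t = (L/a)^(1/b)
t = (137/1.516)^(1/1.482)
t = 90.369393^(1/1.482)

20.8859 min


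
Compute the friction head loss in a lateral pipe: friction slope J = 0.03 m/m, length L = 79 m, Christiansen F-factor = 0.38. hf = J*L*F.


hf = J * L * F = 0.03 * 79 * 0.38 = 0.9006 m

0.9006 m


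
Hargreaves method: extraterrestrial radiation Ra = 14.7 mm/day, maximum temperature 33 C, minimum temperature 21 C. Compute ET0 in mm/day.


Tmean = (Tmax + Tmin)/2 = (33 + 21)/2 = 27.0
ET0 = 0.0023 * 14.7 * (27.0 + 17.8) * sqrt(33 - 21)
ET0 = 0.0023 * 14.7 * 44.8 * 3.464102

5.2470 mm/day


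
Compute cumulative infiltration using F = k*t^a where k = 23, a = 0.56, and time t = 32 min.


F = k * t^a = 23 * 32^0.56
F = 23 * 6.964405

160.1813 mm


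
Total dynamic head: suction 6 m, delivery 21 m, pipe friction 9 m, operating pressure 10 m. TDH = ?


TDH = Hs + Hd + hf + Hp = 6 + 21 + 9 + 10 = 46

46 m


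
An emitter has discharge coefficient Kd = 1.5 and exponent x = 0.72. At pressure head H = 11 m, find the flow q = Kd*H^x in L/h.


q = Kd * H^x = 1.5 * 11^0.72 = 1.5 * 5.620860

8.4313 L/h


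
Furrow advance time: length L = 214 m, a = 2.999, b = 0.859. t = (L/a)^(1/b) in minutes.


t = (L/a)^(1/b)
t = (214/2.999)^(1/0.859)
t = 71.357119^(1/0.859)

143.7701 min


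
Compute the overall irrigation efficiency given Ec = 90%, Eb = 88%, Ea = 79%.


Ec = 0.9, Eb = 0.88, Ea = 0.79
E = 0.9 * 0.88 * 0.79 * 100 = 62.5680%

62.5680 %


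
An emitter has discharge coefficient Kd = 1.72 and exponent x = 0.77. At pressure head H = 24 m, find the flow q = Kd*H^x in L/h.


q = Kd * H^x = 1.72 * 24^0.77 = 1.72 * 11.554806

19.8743 L/h


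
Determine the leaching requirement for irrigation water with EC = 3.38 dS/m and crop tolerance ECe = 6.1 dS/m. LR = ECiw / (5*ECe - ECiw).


LR = ECiw / (5*ECe - ECiw)
LR = 3.38 / (5*6.1 - 3.38)
LR = 3.38 / 27.1200

0.1246


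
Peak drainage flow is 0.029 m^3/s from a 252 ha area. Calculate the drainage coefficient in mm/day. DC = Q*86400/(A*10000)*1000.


DC = Q * 86400 / (A * 10000) * 1000
DC = 0.029 * 86400 / (252 * 10000) * 1000
DC = 2505600.0000 / 2520000

0.9943 mm/day


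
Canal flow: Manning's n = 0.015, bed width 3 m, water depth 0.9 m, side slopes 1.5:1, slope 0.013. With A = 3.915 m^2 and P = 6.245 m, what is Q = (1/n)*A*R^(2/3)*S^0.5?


R = A/P = 3.915/6.245 = 0.626902
Q = (1/0.015) * 3.915 * 0.626902^(2/3) * 0.013^0.5

21.7978 m^3/s


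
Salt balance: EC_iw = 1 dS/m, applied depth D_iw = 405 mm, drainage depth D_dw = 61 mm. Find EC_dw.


EC_dw = EC_iw * D_iw / D_dw
EC_dw = 1 * 405 / 61
EC_dw = 405 / 61

6.6393 dS/m


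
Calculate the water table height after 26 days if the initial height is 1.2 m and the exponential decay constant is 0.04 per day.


m = m0 * exp(-k*t)
m = 1.2 * exp(-0.04 * 26)
m = 1.2 * exp(-1.0400)

0.4241 m


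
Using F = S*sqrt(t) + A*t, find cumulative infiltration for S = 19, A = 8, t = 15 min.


F = S*sqrt(t) + A*t
F = 19*sqrt(15) + 8*15
F = 19*3.872983 + 120

193.5867 mm


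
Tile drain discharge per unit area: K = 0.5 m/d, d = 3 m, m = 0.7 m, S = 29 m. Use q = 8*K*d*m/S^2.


q = 8*K*d*m/S^2
q = 8*0.5*3*0.7/29^2
q = 8.4000 / 841

0.0100 m/d


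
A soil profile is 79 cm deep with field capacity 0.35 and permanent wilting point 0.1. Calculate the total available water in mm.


AWC = (FC - PWP) * d * 10
AWC = (0.35 - 0.1) * 79 * 10
AWC = 0.2500 * 79 * 10

197.5000 mm


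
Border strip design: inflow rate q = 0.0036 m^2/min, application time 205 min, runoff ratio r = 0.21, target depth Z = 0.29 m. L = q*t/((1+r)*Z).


L = q*t/((1+r)*Z)
L = 0.0036*205/((1+0.21)*0.29)
L = 0.738/0.3509

2.1032 m


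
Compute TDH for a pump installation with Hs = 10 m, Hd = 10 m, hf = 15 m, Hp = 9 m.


TDH = Hs + Hd + hf + Hp = 10 + 10 + 15 + 9 = 44

44 m


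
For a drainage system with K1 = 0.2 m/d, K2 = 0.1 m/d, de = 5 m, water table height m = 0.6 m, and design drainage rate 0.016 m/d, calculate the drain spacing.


S^2 = 8*K2*de*m/q + 4*K1*m^2/q
S^2 = 8*0.1*5*0.6/0.016 + 4*0.2*0.6^2/0.016
S = sqrt(168.0000)

12.9615 m


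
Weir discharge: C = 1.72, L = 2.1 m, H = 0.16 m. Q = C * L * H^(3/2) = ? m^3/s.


Q = C * L * H^(3/2) = 1.72 * 2.1 * 0.16^1.5 = 1.72 * 2.1 * 0.064000

0.2312 m^3/s


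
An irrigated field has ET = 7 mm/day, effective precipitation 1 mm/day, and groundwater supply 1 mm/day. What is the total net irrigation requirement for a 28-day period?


Daily deficit = ET - Pe - GW = 7 - 1 - 1 = 5 mm/day
NIR = 5 * 28 = 140 mm

140.0000 mm


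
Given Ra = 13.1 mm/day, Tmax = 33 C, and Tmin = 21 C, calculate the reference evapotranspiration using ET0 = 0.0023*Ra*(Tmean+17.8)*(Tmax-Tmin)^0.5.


Tmean = (Tmax + Tmin)/2 = (33 + 21)/2 = 27.0
ET0 = 0.0023 * 13.1 * (27.0 + 17.8) * sqrt(33 - 21)
ET0 = 0.0023 * 13.1 * 44.8 * 3.464102

4.6759 mm/day


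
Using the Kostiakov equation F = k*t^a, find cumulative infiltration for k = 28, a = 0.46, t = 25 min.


F = k * t^a = 28 * 25^0.46
F = 28 * 4.395947

123.0865 mm


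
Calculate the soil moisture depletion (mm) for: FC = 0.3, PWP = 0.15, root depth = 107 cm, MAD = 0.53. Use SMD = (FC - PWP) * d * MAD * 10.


SMD = (FC - PWP) * d * MAD * 10
SMD = (0.3 - 0.15) * 107 * 0.53 * 10
SMD = 0.1500 * 107 * 0.53 * 10

85.0650 mm


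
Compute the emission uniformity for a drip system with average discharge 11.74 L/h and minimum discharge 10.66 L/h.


EU = (q_min/q_avg)*100 = (10.66/11.74)*100 = 90.8007%

90.8007 %


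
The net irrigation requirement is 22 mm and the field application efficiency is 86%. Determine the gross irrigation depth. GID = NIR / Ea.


Ea = 86% = 0.86
GID = NIR / Ea = 22 / 0.86 = 25.5814 mm

25.5814 mm


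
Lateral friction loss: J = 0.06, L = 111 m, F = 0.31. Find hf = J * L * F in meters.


hf = J * L * F = 0.06 * 111 * 0.31 = 2.0646 m

2.0646 m


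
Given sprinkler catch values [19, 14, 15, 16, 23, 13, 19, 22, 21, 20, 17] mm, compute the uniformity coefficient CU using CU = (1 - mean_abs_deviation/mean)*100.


mean = 18.090909 mm
MAD = 2.809917 mm
CU = (1 - 2.809917/18.090909)*100

84.4678 %


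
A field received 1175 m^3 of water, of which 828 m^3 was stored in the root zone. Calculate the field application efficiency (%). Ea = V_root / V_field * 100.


Ea = V_root / V_field * 100 = 828 / 1175 * 100 = 70.4681%

70.4681 %


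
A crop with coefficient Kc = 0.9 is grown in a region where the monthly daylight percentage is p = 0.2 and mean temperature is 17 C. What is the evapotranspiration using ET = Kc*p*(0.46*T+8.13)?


ET = Kc * p * (0.46*T + 8.13)
ET = 0.9 * 0.2 * (0.46*17 + 8.13)
ET = 0.9 * 0.2 * 15.9500

2.8710 mm/day


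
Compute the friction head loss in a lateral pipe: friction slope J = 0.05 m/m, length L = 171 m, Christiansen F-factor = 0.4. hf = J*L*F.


hf = J * L * F = 0.05 * 171 * 0.4 = 3.4200 m

3.4200 m


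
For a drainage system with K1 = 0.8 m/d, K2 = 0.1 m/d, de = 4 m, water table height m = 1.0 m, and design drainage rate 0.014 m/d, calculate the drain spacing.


S^2 = 8*K2*de*m/q + 4*K1*m^2/q
S^2 = 8*0.1*4*1.0/0.014 + 4*0.8*1.0^2/0.014
S = sqrt(457.1429)

21.3809 m


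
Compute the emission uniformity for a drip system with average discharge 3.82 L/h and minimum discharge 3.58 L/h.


EU = (q_min/q_avg)*100 = (3.58/3.82)*100 = 93.7173%

93.7173 %


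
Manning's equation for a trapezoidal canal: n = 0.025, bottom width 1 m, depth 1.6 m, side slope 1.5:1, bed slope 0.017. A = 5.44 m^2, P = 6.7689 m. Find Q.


R = A/P = 5.44/6.7689 = 0.803676
Q = (1/0.025) * 5.44 * 0.803676^(2/3) * 0.017^0.5

24.5247 m^3/s


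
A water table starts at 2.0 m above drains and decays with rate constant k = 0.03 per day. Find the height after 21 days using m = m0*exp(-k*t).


m = m0 * exp(-k*t)
m = 2.0 * exp(-0.03 * 21)
m = 2.0 * exp(-0.6300)

1.0652 m


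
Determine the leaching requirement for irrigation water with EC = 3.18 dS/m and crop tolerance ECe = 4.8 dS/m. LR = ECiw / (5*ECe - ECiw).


LR = ECiw / (5*ECe - ECiw)
LR = 3.18 / (5*4.8 - 3.18)
LR = 3.18 / 20.8200

0.1527


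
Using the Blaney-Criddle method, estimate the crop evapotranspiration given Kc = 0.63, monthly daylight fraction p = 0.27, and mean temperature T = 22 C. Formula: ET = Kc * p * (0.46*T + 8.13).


ET = Kc * p * (0.46*T + 8.13)
ET = 0.63 * 0.27 * (0.46*22 + 8.13)
ET = 0.63 * 0.27 * 18.2500

3.1043 mm/day


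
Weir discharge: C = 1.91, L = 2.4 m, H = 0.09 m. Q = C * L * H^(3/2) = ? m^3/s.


Q = C * L * H^(3/2) = 1.91 * 2.4 * 0.09^1.5 = 1.91 * 2.4 * 0.027000

0.1238 m^3/s


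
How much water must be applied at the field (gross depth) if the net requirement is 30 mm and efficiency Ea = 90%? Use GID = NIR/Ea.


Ea = 90% = 0.9
GID = NIR / Ea = 30 / 0.9 = 33.3333 mm

33.3333 mm


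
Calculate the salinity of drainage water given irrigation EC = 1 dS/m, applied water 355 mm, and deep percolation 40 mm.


EC_dw = EC_iw * D_iw / D_dw
EC_dw = 1 * 355 / 40
EC_dw = 355 / 40

8.8750 dS/m


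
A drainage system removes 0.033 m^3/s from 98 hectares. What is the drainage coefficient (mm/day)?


DC = Q * 86400 / (A * 10000) * 1000
DC = 0.033 * 86400 / (98 * 10000) * 1000
DC = 2851200.0000 / 980000

2.9094 mm/day


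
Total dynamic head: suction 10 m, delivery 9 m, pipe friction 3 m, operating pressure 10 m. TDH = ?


TDH = Hs + Hd + hf + Hp = 10 + 9 + 3 + 10 = 32

32 m


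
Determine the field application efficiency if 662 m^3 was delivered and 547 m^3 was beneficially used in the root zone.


Ea = V_root / V_field * 100 = 547 / 662 * 100 = 82.6284%

82.6284 %


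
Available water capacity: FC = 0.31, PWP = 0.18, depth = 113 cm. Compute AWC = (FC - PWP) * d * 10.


AWC = (FC - PWP) * d * 10
AWC = (0.31 - 0.18) * 113 * 10
AWC = 0.1300 * 113 * 10

146.9000 mm


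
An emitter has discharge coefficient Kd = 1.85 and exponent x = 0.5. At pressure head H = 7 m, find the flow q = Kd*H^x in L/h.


q = Kd * H^x = 1.85 * 7^0.5 = 1.85 * 2.645751

4.8946 L/h


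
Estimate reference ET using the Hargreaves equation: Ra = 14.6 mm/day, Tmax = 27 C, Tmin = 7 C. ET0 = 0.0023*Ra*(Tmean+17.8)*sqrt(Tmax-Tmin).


Tmean = (Tmax + Tmin)/2 = (27 + 7)/2 = 17.0
ET0 = 0.0023 * 14.6 * (17.0 + 17.8) * sqrt(27 - 7)
ET0 = 0.0023 * 14.6 * 34.8 * 4.472136

5.2261 mm/day


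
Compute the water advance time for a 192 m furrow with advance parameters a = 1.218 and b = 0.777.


t = (L/a)^(1/b)
t = (192/1.218)^(1/0.777)
t = 157.635468^(1/0.777)

673.5711 min


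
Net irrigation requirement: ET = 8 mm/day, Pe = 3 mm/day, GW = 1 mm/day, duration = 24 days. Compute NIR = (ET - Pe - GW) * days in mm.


Daily deficit = ET - Pe - GW = 8 - 3 - 1 = 4 mm/day
NIR = 4 * 24 = 96 mm

96.0000 mm


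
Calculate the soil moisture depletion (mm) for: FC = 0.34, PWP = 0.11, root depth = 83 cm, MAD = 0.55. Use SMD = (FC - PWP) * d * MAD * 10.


SMD = (FC - PWP) * d * MAD * 10
SMD = (0.34 - 0.11) * 83 * 0.55 * 10
SMD = 0.2300 * 83 * 0.55 * 10

104.9950 mm


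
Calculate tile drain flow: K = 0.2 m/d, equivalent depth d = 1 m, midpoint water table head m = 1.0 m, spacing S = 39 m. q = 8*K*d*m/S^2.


q = 8*K*d*m/S^2
q = 8*0.2*1*1.0/39^2
q = 1.6000 / 1521

0.0011 m/d


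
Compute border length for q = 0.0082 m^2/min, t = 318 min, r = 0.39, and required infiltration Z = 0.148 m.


L = q*t/((1+r)*Z)
L = 0.0082*318/((1+0.39)*0.148)
L = 2.6076/0.20572

12.6755 m


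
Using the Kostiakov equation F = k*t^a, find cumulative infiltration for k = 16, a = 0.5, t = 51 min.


F = k * t^a = 16 * 51^0.5
F = 16 * 7.141428

114.2628 mm


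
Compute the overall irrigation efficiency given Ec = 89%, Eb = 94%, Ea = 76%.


Ec = 0.89, Eb = 0.94, Ea = 0.76
E = 0.89 * 0.94 * 0.76 * 100 = 63.5816%

63.5816 %


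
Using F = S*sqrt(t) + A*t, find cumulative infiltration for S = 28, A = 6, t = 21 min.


F = S*sqrt(t) + A*t
F = 28*sqrt(21) + 6*21
F = 28*4.582576 + 126

254.3121 mm


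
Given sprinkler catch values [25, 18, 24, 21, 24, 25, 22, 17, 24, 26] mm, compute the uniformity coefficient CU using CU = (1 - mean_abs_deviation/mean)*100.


mean = 22.600000 mm
MAD = 2.480000 mm
CU = (1 - 2.480000/22.600000)*100

89.0265 %


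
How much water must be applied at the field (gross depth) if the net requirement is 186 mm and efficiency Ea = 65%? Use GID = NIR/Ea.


Ea = 65% = 0.65
GID = NIR / Ea = 186 / 0.65 = 286.1538 mm

286.1538 mm


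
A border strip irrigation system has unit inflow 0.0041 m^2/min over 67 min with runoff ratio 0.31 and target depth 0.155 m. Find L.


L = q*t/((1+r)*Z)
L = 0.0041*67/((1+0.31)*0.155)
L = 0.2747/0.20305

1.3529 m


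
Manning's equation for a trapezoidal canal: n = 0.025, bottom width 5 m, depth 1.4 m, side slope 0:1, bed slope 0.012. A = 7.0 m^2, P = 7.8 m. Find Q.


R = A/P = 7.0/7.8 = 0.897436
Q = (1/0.025) * 7.0 * 0.897436^(2/3) * 0.012^0.5

28.5376 m^3/s


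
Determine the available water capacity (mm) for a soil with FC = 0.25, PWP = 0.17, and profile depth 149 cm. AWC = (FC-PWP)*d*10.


AWC = (FC - PWP) * d * 10
AWC = (0.25 - 0.17) * 149 * 10
AWC = 0.0800 * 149 * 10

119.2000 mm


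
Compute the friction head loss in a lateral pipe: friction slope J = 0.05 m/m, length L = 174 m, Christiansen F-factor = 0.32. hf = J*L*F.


hf = J * L * F = 0.05 * 174 * 0.32 = 2.7840 m

2.7840 m


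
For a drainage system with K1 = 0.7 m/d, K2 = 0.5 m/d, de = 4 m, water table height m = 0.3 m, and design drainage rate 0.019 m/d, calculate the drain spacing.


S^2 = 8*K2*de*m/q + 4*K1*m^2/q
S^2 = 8*0.5*4*0.3/0.019 + 4*0.7*0.3^2/0.019
S = sqrt(265.8947)

16.3063 m


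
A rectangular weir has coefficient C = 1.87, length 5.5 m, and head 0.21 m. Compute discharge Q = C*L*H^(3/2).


Q = C * L * H^(3/2) = 1.87 * 5.5 * 0.21^1.5 = 1.87 * 5.5 * 0.096234

0.9898 m^3/s


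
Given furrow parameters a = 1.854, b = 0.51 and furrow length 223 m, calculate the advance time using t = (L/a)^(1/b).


t = (L/a)^(1/b)
t = (223/1.854)^(1/0.51)
t = 120.280475^(1/0.51)

11989.8566 min


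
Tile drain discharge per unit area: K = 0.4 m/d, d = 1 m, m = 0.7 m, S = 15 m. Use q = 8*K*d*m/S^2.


q = 8*K*d*m/S^2
q = 8*0.4*1*0.7/15^2
q = 2.2400 / 225

0.0100 m/d


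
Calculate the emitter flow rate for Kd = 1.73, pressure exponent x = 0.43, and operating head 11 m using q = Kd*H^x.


q = Kd * H^x = 1.73 * 11^0.43 = 1.73 * 2.804135

4.8512 L/h


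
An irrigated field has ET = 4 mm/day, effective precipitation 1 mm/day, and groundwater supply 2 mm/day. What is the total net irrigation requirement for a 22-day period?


Daily deficit = ET - Pe - GW = 4 - 1 - 2 = 1 mm/day
NIR = 1 * 22 = 22 mm

22.0000 mm


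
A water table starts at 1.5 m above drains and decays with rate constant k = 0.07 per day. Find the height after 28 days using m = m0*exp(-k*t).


m = m0 * exp(-k*t)
m = 1.5 * exp(-0.07 * 28)
m = 1.5 * exp(-1.9600)

0.2113 m


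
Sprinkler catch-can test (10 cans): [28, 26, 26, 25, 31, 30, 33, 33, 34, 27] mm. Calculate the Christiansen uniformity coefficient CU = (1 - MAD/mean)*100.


mean = 29.300000 mm
MAD = 2.900000 mm
CU = (1 - 2.900000/29.300000)*100

90.1024 %


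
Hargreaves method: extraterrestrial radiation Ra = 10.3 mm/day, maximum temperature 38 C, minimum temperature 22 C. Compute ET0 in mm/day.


Tmean = (Tmax + Tmin)/2 = (38 + 22)/2 = 30.0
ET0 = 0.0023 * 10.3 * (30.0 + 17.8) * sqrt(38 - 22)
ET0 = 0.0023 * 10.3 * 47.8 * 4.000000

4.5295 mm/day


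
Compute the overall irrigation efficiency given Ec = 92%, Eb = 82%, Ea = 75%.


Ec = 0.92, Eb = 0.82, Ea = 0.75
E = 0.92 * 0.82 * 0.75 * 100 = 56.5800%

56.5800 %


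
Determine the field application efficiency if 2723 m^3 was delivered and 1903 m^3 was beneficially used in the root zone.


Ea = V_root / V_field * 100 = 1903 / 2723 * 100 = 69.8862%

69.8862 %


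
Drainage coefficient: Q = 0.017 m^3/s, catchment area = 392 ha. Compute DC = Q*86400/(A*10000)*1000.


DC = Q * 86400 / (A * 10000) * 1000
DC = 0.017 * 86400 / (392 * 10000) * 1000
DC = 1468800.0000 / 3920000

0.3747 mm/day


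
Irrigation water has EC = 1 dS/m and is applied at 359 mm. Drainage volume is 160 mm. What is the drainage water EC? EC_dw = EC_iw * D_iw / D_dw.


EC_dw = EC_iw * D_iw / D_dw
EC_dw = 1 * 359 / 160
EC_dw = 359 / 160

2.2437 dS/m


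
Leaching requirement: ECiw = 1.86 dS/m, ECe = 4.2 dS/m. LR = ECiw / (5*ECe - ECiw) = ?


LR = ECiw / (5*ECe - ECiw)
LR = 1.86 / (5*4.2 - 1.86)
LR = 1.86 / 19.1400

0.0972


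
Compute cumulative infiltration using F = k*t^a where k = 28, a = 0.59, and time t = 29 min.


F = k * t^a = 28 * 29^0.59
F = 28 * 7.291465

204.1610 mm


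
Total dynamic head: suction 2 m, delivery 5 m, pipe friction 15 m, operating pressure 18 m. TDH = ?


TDH = Hs + Hd + hf + Hp = 2 + 5 + 15 + 18 = 40

40 m


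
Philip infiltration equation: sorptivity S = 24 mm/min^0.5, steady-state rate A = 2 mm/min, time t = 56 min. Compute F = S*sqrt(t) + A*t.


F = S*sqrt(t) + A*t
F = 24*sqrt(56) + 2*56
F = 24*7.483315 + 112

291.5996 mm


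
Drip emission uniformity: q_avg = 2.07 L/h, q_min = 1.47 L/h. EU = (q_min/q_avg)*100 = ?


EU = (q_min/q_avg)*100 = (1.47/2.07)*100 = 71.0145%

71.0145 %


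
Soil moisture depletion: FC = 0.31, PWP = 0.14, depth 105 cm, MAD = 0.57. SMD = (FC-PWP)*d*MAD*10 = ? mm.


SMD = (FC - PWP) * d * MAD * 10
SMD = (0.31 - 0.14) * 105 * 0.57 * 10
SMD = 0.1700 * 105 * 0.57 * 10

101.7450 mm


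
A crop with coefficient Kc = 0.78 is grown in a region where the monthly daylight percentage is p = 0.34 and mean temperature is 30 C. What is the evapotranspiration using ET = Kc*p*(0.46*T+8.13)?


ET = Kc * p * (0.46*T + 8.13)
ET = 0.78 * 0.34 * (0.46*30 + 8.13)
ET = 0.78 * 0.34 * 21.9300

5.8158 mm/day


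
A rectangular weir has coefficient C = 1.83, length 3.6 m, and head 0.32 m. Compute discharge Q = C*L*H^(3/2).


Q = C * L * H^(3/2) = 1.83 * 3.6 * 0.32^1.5 = 1.83 * 3.6 * 0.181019

1.1926 m^3/s


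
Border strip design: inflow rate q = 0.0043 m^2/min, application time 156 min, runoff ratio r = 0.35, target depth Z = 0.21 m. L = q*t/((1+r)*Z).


L = q*t/((1+r)*Z)
L = 0.0043*156/((1+0.35)*0.21)
L = 0.6708/0.2835

2.3661 m


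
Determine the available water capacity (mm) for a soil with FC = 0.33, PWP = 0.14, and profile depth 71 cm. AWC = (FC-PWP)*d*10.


AWC = (FC - PWP) * d * 10
AWC = (0.33 - 0.14) * 71 * 10
AWC = 0.1900 * 71 * 10

134.9000 mm


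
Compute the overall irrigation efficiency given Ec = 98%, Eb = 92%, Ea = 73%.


Ec = 0.98, Eb = 0.92, Ea = 0.73
E = 0.98 * 0.92 * 0.73 * 100 = 65.8168%

65.8168 %


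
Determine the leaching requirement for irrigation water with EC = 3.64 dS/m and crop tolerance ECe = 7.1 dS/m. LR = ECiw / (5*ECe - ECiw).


LR = ECiw / (5*ECe - ECiw)
LR = 3.64 / (5*7.1 - 3.64)
LR = 3.64 / 31.8600

0.1142


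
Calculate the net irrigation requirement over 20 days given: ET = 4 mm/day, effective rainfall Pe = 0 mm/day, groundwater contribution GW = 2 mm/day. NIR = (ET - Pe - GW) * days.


Daily deficit = ET - Pe - GW = 4 - 0 - 2 = 2 mm/day
NIR = 2 * 20 = 40 mm

40.0000 mm


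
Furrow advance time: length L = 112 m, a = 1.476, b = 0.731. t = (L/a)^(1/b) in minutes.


t = (L/a)^(1/b)
t = (112/1.476)^(1/0.731)
t = 75.880759^(1/0.731)

373.2498 min


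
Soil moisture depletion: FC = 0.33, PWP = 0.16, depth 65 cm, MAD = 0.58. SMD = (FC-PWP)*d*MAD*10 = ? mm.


SMD = (FC - PWP) * d * MAD * 10
SMD = (0.33 - 0.16) * 65 * 0.58 * 10
SMD = 0.1700 * 65 * 0.58 * 10

64.0900 mm


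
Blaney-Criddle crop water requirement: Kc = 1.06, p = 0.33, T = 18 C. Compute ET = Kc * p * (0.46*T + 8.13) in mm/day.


ET = Kc * p * (0.46*T + 8.13)
ET = 1.06 * 0.33 * (0.46*18 + 8.13)
ET = 1.06 * 0.33 * 16.4100

5.7402 mm/day


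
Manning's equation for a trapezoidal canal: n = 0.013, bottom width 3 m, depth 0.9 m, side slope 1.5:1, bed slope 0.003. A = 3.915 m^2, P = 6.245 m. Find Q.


R = A/P = 3.915/6.245 = 0.626902
Q = (1/0.013) * 3.915 * 0.626902^(2/3) * 0.003^0.5

12.0823 m^3/s
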